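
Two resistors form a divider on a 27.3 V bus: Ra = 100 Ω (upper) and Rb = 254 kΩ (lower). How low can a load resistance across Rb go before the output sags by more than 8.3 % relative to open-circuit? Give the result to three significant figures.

R_L(min) ≈ 1.10 kΩ

Output resistance R_th = Ra‖Rb = (100 × 254000)/254100 = 99.96 Ω.
The fractional drop is R_th/(R_th + R_L); requiring this ≤ 0.0830 gives R_L ≥ R_th(1/0.0830 − 1) = 99.96 × 11.05 = 1.10 kΩ.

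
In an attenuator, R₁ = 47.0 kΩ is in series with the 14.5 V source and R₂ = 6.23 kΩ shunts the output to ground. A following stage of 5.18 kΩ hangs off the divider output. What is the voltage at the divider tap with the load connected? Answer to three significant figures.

V_out ≈ 0.823 V

The load sits in parallel with R₂: R₂‖R_L = (6.23 × 5.18) / (6.23 + 5.18) = 2.828 kΩ.
V_out = 14.5 × 2.828 / (47.0 + 2.828) = 14.5 × 2.828/49.83 = 0.823 V.
(Unloaded it would have been 1.70 V.)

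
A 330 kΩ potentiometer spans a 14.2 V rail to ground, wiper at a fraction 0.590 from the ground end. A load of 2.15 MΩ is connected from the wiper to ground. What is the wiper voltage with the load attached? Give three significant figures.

V ≈ 8.08 V

The wiper splits the pot into (1−α)R = 135.3 kΩ above and αR = 194.7 kΩ below.
Lower section ‖ load = 178.5 kΩ.
V_wiper = 14.2 × 178.5/(135.3 + 178.5) = 8.08 V.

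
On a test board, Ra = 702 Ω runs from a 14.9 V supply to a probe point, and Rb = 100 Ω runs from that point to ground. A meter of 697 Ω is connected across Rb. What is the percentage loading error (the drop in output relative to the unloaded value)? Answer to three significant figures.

11.2 %

The divider's output (Thévenin) resistance is Ra‖Rb = 87.53 Ω.
Fractional drop under load = R_th/(R_th + R_L) = 87.53 / (87.53 + 697) = 0.1116.
So the output falls by 11.2 %.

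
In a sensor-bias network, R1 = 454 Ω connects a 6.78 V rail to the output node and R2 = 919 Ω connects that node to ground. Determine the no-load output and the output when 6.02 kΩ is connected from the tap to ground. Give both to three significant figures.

Unloaded: 4.54 V; loaded: 4.32 V

Open-circuit: V = 6.78 × 919/(454 + 919) = 4.54 V.
With the load, R2 becomes R2‖R_L = 797.3 Ω, so V = 6.78 × 797.3/1251 = 4.32 V.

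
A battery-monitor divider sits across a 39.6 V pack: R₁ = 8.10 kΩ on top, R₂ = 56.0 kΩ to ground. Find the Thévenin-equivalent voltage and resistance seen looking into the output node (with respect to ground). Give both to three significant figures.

V_th = 34.6 V, R_th = 7.08 kΩ

V_th is the open-circuit tap voltage: 39.6 × 56.0/(8.10 + 56.0) = 34.6 V.
With the supply zeroed, R₁ and R₂ appear in parallel from the tap: R_th = R₁‖R₂ = (8.10 × 56.0)/64.10 = 7.08 kΩ.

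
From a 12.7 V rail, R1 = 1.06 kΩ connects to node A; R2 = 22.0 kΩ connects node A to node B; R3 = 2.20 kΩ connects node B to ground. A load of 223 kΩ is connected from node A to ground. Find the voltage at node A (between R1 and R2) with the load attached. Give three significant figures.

V ≈ 12.1 V

Below node A the series string R2+R3 = 24.20 kΩ sits in parallel with the 223 kΩ load: 21.83 kΩ.
V_A = 12.7 × 21.83/(1.06 + 21.83) = 12.1 V.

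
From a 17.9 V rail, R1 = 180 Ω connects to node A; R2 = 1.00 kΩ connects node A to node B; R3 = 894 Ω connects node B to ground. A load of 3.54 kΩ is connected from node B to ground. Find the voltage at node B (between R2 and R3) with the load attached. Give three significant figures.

V ≈ 6.75 V

At node B, R3 is in parallel with the load: R3‖R_L = 713.7 Ω.
Below node A the resistance is R2 + (R3‖R_L) = 1714 Ω, so V_A = 17.9 × 1714/1894 = 16.20 V.
Then V_B = V_A × (R3‖R_L)/(R2 + R3‖R_L) = 16.20 × 713.7/1714 = 6.75 V.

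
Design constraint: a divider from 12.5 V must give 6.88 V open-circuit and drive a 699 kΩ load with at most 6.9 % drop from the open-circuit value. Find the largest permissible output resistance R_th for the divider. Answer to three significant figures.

R_th ≤ 51.8 kΩ

Loading drop = R_th/(R_th + R_L) ≤ 0.0690, so R_th ≤ R_L · ε/(1−ε) = 699 kΩ × 0.0690/0.9310 = 51.8 kΩ.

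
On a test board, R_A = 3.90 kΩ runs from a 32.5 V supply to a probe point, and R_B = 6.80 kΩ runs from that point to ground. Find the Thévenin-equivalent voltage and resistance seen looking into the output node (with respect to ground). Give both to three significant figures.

V_th is the open-circuit tap voltage: 32.5 × 6.80/(3.90 + 6.80) = 20.7 V.
With the supply zeroed, R_A and R_B appear in parallel from the tap: R_th = R_A‖R_B = (3.90 × 6.80)/10.70 = 2.48 kΩ.

V_th = 20.7 V, R_th = 2.48 kΩ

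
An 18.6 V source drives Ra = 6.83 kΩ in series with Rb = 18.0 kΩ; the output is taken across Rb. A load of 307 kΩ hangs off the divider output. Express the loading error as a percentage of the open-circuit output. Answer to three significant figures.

The divider's output (Thévenin) resistance is Ra‖Rb = 4.951 kΩ.
Fractional drop under load = R_th/(R_th + R_L) = 4.951 / (4.951 + 307) = 0.01587.
So the output falls by 1.59 %.

1.59 %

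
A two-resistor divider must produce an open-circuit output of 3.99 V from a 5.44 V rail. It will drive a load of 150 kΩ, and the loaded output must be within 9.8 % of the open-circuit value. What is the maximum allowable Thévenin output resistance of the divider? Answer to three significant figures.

R_th ≤ 16.3 kΩ

Loading drop = R_th/(R_th + R_L) ≤ 0.0980, so R_th ≤ R_L · ε/(1−ε) = 150 kΩ × 0.0980/0.9020 = 16.3 kΩ.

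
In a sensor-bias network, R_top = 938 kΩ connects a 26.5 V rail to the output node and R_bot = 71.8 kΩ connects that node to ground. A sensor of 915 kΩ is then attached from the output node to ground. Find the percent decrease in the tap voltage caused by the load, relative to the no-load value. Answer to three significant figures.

The divider's output (Thévenin) resistance is R_top‖R_bot = 66.69 kΩ.
Fractional drop under load = R_th/(R_th + R_L) = 66.69 / (66.69 + 915) = 0.06794.
So the output falls by 6.79 %.

6.79 %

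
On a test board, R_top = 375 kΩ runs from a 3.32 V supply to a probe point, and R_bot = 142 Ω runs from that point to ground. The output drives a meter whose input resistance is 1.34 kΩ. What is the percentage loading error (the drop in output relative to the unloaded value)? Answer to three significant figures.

Unloaded V = 3.32 × 142/375100 = 0.0012567 V.
Loaded: R_bot‖R_L = 128.4 Ω, giving V = 3.32 × 128.4/375100 = 0.0011363 V.
Drop = (0.0012567 − 0.0011363) / 0.0012567 = 9.58 %.

9.58 %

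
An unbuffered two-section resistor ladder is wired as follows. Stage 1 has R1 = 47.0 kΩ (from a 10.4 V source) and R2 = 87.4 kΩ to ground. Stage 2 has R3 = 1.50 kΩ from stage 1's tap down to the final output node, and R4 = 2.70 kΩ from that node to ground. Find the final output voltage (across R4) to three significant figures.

Stage 2 presents R3+R4 = 4.200 kΩ as a load on stage 1's tap.
Stage 1's lower leg becomes R2‖(R3+R4) = 4.007 kΩ, so V_mid = 10.4 × 4.007/51.01 = 0.8171 V.
Stage 2 is itself unloaded: V_out = V_mid × R4/(R3+R4) = 0.8171 × 2.70/4.200 = 0.525 V.

V_out ≈ 0.525 V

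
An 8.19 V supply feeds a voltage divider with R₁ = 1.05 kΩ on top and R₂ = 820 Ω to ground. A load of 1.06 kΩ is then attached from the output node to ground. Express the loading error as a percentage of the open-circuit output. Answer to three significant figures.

The divider's output (Thévenin) resistance is R₁‖R₂ = 460.4 Ω.
Fractional drop under load = R_th/(R_th + R_L) = 460.4 / (460.4 + 1060) = 0.3028.
So the output falls by 30.3 %.

30.3 %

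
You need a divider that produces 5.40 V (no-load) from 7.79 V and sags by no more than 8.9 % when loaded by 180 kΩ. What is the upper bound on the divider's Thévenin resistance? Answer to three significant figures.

Loading drop = R_th/(R_th + R_L) ≤ 0.0890, so R_th ≤ R_L · ε/(1−ε) = 180 kΩ × 0.0890/0.9110 = 17.6 kΩ.

R_th ≤ 17.6 kΩ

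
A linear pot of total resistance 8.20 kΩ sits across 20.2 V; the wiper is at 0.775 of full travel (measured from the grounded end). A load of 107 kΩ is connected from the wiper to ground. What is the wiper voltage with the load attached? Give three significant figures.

The wiper splits the pot into (1−α)R = 1.845 kΩ above and αR = 6.355 kΩ below.
Lower section ‖ load = 5.999 kΩ.
V_wiper = 20.2 × 5.999/(1.845 + 5.999) = 15.4 V.

V ≈ 15.4 V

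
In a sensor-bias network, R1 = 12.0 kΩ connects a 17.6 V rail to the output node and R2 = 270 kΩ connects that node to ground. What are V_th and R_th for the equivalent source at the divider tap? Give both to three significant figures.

V_th = 16.9 V, R_th = 11.5 kΩ

V_th is the open-circuit tap voltage: 17.6 × 270/(12.0 + 270) = 16.9 V.
With the supply zeroed, R1 and R2 appear in parallel from the tap: R_th = R1‖R2 = (12.0 × 270)/282.0 = 11.5 kΩ.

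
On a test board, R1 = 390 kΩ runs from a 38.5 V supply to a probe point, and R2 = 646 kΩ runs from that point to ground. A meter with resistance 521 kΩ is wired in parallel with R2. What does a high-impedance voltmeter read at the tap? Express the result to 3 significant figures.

V_out ≈ 16.4 V

The load sits in parallel with R2: R2‖R_L = (646 × 521) / (646 + 521) = 288.4 kΩ.
V_out = 38.5 × 288.4 / (390 + 288.4) = 38.5 × 288.4/678.4 = 16.4 V.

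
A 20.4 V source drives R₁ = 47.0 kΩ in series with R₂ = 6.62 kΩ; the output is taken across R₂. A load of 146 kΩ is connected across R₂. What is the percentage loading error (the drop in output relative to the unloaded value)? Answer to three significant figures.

3.82 %

The divider's output (Thévenin) resistance is R₁‖R₂ = 5.803 kΩ.
Fractional drop under load = R_th/(R_th + R_L) = 5.803 / (5.803 + 146) = 0.03823.
So the output falls by 3.82 %.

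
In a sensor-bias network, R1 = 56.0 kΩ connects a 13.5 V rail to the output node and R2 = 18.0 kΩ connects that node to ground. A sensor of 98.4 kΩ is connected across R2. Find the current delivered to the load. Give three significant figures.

I_L ≈ 0.0293 mA

R2‖R_L = 15.22 kΩ; V_out = 13.5 × 15.22/71.22 = 2.884 V.
I_L = V_out / R_L = 2.884 / 98.4 kΩ = 0.0293 mA.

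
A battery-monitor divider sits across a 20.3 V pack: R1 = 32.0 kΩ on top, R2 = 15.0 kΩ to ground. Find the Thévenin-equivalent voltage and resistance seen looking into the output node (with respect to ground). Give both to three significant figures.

V_th is the open-circuit tap voltage: 20.3 × 15.0/(32.0 + 15.0) = 6.48 V.
With the supply zeroed, R1 and R2 appear in parallel from the tap: R_th = R1‖R2 = (32.0 × 15.0)/47.00 = 10.2 kΩ.

V_th = 6.48 V, R_th = 10.2 kΩ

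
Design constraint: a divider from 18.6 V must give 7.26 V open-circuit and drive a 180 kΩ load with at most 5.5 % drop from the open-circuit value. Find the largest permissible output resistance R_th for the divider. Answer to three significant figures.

R_th ≤ 10.5 kΩ

Loading drop = R_th/(R_th + R_L) ≤ 0.0550, so R_th ≤ R_L · ε/(1−ε) = 180 kΩ × 0.0550/0.9450 = 10.5 kΩ.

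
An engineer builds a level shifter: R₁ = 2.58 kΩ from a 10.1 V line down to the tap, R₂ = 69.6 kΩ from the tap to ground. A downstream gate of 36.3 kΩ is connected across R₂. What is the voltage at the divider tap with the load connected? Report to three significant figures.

V_out ≈ 9.11 V

The load sits in parallel with R₂: R₂‖R_L = (69.6 × 36.3) / (69.6 + 36.3) = 23.86 kΩ.
V_out = 10.1 × 23.86 / (2.58 + 23.86) = 10.1 × 23.86/26.44 = 9.11 V.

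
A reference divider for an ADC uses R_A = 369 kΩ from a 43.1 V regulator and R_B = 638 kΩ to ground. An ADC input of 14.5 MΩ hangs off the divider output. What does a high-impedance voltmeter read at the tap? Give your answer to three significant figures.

V_out ≈ 26.9 V

The load sits in parallel with R_B: R_B‖R_L = (638 × 14500) / (638 + 14500) = 611.1 kΩ.
V_out = 43.1 × 611.1 / (369 + 611.1) = 43.1 × 611.1/980.1 = 26.9 V.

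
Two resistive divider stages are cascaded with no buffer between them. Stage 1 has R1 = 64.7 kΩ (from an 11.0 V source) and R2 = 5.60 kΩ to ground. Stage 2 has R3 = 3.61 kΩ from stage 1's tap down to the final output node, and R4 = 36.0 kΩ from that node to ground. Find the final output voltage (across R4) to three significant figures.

V_out ≈ 0.705 V

Stage 2 presents R3+R4 = 39.61 kΩ as a load on stage 1's tap.
Stage 1's lower leg becomes R2‖(R3+R4) = 4.906 kΩ, so V_mid = 11.0 × 4.906/69.61 = 0.7754 V.
Stage 2 is itself unloaded: V_out = V_mid × R4/(R3+R4) = 0.7754 × 36.0/39.61 = 0.705 V.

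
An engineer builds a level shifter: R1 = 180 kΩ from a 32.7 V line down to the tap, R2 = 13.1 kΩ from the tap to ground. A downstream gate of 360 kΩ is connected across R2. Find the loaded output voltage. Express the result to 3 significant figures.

The load sits in parallel with R2: R2‖R_L = (13.1 × 360) / (13.1 + 360) = 12.64 kΩ.
V_out = 32.7 × 12.64 / (180 + 12.64) = 32.7 × 12.64/192.6 = 2.15 V.

V_out ≈ 2.15 V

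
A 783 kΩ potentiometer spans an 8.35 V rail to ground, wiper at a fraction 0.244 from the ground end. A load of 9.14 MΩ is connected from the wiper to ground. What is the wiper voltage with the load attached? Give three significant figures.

The wiper splits the pot into (1−α)R = 591.9 kΩ above and αR = 191.1 kΩ below.
Lower section ‖ load = 187.1 kΩ.
V_wiper = 8.35 × 187.1/(591.9 + 187.1) = 2.01 V.

V ≈ 2.01 V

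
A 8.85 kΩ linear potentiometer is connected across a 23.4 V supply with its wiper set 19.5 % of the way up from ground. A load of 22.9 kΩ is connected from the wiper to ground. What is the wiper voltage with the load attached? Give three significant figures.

The wiper splits the pot into (1−α)R = 7.124 kΩ above and αR = 1.726 kΩ below.
Lower section ‖ load = 1.605 kΩ.
V_wiper = 23.4 × 1.605/(7.124 + 1.605) = 4.30 V.

V ≈ 4.30 V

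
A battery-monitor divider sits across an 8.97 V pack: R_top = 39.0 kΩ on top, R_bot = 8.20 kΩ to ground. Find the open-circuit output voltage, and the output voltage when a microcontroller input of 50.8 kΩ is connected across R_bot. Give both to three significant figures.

Unloaded: 1.56 V; loaded: 1.37 V

Open-circuit: V = 8.97 × 8.20/(39.0 + 8.20) = 1.56 V.
With the load, R_bot becomes R_bot‖R_L = 7.060 kΩ, so V = 8.97 × 7.060/46.06 = 1.37 V.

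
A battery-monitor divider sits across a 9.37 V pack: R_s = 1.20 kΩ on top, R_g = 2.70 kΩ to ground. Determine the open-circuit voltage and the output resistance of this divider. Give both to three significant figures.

V_th is the open-circuit tap voltage: 9.37 × 2.70/(1.20 + 2.70) = 6.49 V.
With the supply zeroed, R_s and R_g appear in parallel from the tap: R_th = R_s‖R_g = (1.20 × 2.70)/3.900 = 831 Ω.

V_th = 6.49 V, R_th = 831 Ω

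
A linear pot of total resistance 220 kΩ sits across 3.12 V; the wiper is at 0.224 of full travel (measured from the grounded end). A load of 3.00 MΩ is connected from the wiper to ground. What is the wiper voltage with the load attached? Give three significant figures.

V ≈ 0.690 V

The wiper splits the pot into (1−α)R = 170.7 kΩ above and αR = 49.28 kΩ below.
Lower section ‖ load = 48.48 kΩ.
V_wiper = 3.12 × 48.48/(170.7 + 48.48) = 0.690 V.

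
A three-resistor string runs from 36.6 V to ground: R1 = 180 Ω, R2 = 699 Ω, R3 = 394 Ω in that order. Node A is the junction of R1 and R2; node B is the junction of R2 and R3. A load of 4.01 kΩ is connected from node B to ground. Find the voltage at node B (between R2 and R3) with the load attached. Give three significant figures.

At node B, R3 is in parallel with the load: R3‖R_L = 358.8 Ω.
Below node A the resistance is R2 + (R3‖R_L) = 1058 Ω, so V_A = 36.6 × 1058/1238 = 31.28 V.
Then V_B = V_A × (R3‖R_L)/(R2 + R3‖R_L) = 31.28 × 358.8/1058 = 10.6 V.

V ≈ 10.6 V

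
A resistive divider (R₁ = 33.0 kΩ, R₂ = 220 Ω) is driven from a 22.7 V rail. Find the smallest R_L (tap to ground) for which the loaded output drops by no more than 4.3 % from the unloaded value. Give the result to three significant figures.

R_L(min) ≈ 4.86 kΩ

Output resistance R_th = R₁‖R₂ = (33000 × 220)/33220 = 218.5 Ω.
The fractional drop is R_th/(R_th + R_L); requiring this ≤ 0.0430 gives R_L ≥ R_th(1/0.0430 − 1) = 218.5 × 22.26 = 4.86 kΩ.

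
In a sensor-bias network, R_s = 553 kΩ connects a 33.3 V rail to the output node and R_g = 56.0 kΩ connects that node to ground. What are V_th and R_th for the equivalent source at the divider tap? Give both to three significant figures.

V_th is the open-circuit tap voltage: 33.3 × 56.0/(553 + 56.0) = 3.06 V.
With the supply zeroed, R_s and R_g appear in parallel from the tap: R_th = R_s‖R_g = (553 × 56.0)/609.0 = 50.9 kΩ.

V_th = 3.06 V, R_th = 50.9 kΩ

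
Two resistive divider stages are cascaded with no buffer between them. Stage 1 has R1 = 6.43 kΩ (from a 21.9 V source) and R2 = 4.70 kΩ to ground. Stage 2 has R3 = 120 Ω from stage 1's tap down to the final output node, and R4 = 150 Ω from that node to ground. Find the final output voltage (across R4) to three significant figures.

V_out ≈ 0.465 V

Stage 2 presents R3+R4 = 270.0 Ω as a load on stage 1's tap.
Stage 1's lower leg becomes R2‖(R3+R4) = 255.3 Ω, so V_mid = 21.9 × 255.3/6685 = 0.8364 V.
Stage 2 is itself unloaded: V_out = V_mid × R4/(R3+R4) = 0.8364 × 150/270.0 = 0.465 V.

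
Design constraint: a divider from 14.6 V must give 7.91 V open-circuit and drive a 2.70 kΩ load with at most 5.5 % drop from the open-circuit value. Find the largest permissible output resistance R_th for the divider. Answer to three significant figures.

Loading drop = R_th/(R_th + R_L) ≤ 0.0550, so R_th ≤ R_L · ε/(1−ε) = 2.70 kΩ × 0.0550/0.9450 = 157 Ω.
(Any R1, R2 with R2/(R1+R2) = 0.542 and R1‖R2 ≤ 157 Ω will meet the spec.)

R_th ≤ 157 Ω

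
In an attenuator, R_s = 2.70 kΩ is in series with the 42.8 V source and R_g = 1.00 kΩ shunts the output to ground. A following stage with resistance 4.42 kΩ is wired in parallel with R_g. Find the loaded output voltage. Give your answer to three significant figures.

The load sits in parallel with R_g: R_g‖R_L = (1.00 × 4.42) / (1.00 + 4.42) = 0.8155 kΩ.
V_out = 42.8 × 0.8155 / (2.70 + 0.8155) = 42.8 × 0.8155/3.515 = 9.93 V.
(Unloaded it would have been 11.6 V.)

V_out ≈ 9.93 V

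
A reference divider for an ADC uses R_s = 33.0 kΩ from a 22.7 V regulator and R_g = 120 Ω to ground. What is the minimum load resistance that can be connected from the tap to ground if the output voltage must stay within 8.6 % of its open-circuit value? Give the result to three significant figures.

R_L(min) ≈ 1.27 kΩ

Output resistance R_th = R_s‖R_g = (33000 × 120)/33120 = 119.6 Ω.
The fractional drop is R_th/(R_th + R_L); requiring this ≤ 0.0860 gives R_L ≥ R_th(1/0.0860 − 1) = 119.6 × 10.63 = 1.27 kΩ.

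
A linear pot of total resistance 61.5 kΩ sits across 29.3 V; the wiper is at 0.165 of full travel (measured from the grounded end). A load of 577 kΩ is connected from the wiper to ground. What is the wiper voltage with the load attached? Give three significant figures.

The wiper splits the pot into (1−α)R = 51.35 kΩ above and αR = 10.15 kΩ below.
Lower section ‖ load = 9.972 kΩ.
V_wiper = 29.3 × 9.972/(51.35 + 9.972) = 4.76 V.

V ≈ 4.76 V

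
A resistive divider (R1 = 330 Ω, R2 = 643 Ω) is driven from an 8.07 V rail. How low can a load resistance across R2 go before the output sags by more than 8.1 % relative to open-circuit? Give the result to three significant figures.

R_L(min) ≈ 2.47 kΩ

Output resistance R_th = R1‖R2 = (330 × 643)/973.0 = 218.1 Ω.
The fractional drop is R_th/(R_th + R_L); requiring this ≤ 0.0810 gives R_L ≥ R_th(1/0.0810 − 1) = 218.1 × 11.35 = 2.47 kΩ.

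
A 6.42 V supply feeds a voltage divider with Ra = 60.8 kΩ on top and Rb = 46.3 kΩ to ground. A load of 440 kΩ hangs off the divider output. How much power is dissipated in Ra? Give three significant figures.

Total resistance from the source is Ra + (Rb‖R_L) = 102.7 kΩ, so I = 6.42/102.7 kΩ = 0.06252 mA.
P = I²·Ra = (0.06252 mA)² × 60.8 kΩ = 0.238 mW.

P ≈ 0.238 mW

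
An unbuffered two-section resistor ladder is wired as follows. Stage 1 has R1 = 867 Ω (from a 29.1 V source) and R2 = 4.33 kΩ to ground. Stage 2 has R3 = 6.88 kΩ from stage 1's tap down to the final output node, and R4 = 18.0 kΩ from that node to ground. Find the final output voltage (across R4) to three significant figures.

V_out ≈ 17.0 V

Stage 2 presents R3+R4 = 24880 Ω as a load on stage 1's tap.
Stage 1's lower leg becomes R2‖(R3+R4) = 3688 Ω, so V_mid = 29.1 × 3688/4555 = 23.56 V.
Stage 2 is itself unloaded: V_out = V_mid × R4/(R3+R4) = 23.56 × 18000/24880 = 17.0 V.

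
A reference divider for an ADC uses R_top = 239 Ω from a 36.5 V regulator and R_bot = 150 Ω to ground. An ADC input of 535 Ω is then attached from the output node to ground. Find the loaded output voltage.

The load sits in parallel with R_bot: R_bot‖R_L = (150 × 535) / (150 + 535) = 117.2 Ω.
V_out = 36.5 × 117.2 / (239 + 117.2) = 36.5 × 117.2/356.2 = 12.0 V.

V_out ≈ 12.0 V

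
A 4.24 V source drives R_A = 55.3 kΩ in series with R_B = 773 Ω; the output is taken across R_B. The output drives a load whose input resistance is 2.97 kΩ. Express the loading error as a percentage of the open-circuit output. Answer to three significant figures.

Unloaded V = 4.24 × 773/56070 = 0.05845 V.
Loaded: R_B‖R_L = 613.4 Ω, giving V = 4.24 × 613.4/55910 = 0.04651 V.
Drop = (0.05845 − 0.04651) / 0.05845 = 20.4 %.

20.4 %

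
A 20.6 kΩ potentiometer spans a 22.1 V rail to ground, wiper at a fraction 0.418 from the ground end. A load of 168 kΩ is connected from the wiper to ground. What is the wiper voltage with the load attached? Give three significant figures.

The wiper splits the pot into (1−α)R = 11.99 kΩ above and αR = 8.611 kΩ below.
Lower section ‖ load = 8.191 kΩ.
V_wiper = 22.1 × 8.191/(11.99 + 8.191) = 8.97 V.

V ≈ 8.97 V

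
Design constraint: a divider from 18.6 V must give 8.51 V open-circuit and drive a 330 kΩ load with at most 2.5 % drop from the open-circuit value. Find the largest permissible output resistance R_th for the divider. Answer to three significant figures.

Loading drop = R_th/(R_th + R_L) ≤ 0.0250, so R_th ≤ R_L · ε/(1−ε) = 330 kΩ × 0.0250/0.9750 = 8.46 kΩ.
(Any R1, R2 with R2/(R1+R2) = 0.458 and R1‖R2 ≤ 8.46 kΩ will meet the spec.)

R_th ≤ 8.46 kΩ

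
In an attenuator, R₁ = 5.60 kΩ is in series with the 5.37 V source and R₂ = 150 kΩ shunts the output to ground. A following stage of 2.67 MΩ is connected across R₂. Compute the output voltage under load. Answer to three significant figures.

V_out ≈ 5.17 V

The load sits in parallel with R₂: R₂‖R_L = (150 × 2670) / (150 + 2670) = 142.0 kΩ.
V_out = 5.37 × 142.0 / (5.60 + 142.0) = 5.37 × 142.0/147.6 = 5.17 V.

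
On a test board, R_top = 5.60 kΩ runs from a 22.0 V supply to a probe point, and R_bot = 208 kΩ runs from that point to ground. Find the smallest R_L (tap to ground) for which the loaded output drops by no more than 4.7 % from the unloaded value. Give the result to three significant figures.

Output resistance R_th = R_top‖R_bot = (5.60 × 208)/213.6 = 5.453 kΩ.
The fractional drop is R_th/(R_th + R_L); requiring this ≤ 0.0470 gives R_L ≥ R_th(1/0.0470 − 1) = 5.453 × 20.28 = 111 kΩ.

R_L(min) ≈ 111 kΩ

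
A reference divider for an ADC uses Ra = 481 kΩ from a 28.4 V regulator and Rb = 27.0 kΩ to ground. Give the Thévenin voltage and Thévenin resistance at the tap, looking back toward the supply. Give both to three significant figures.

V_th is the open-circuit tap voltage: 28.4 × 27.0/(481 + 27.0) = 1.51 V.
With the supply zeroed, Ra and Rb appear in parallel from the tap: R_th = Ra‖Rb = (481 × 27.0)/508.0 = 25.6 kΩ.

V_th = 1.51 V, R_th = 25.6 kΩ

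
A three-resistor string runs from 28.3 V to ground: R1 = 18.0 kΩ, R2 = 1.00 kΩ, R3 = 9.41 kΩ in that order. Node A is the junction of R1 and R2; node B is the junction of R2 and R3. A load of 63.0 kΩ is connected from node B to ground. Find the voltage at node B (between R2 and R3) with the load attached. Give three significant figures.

At node B, R3 is in parallel with the load: R3‖R_L = 8.187 kΩ.
Below node A the resistance is R2 + (R3‖R_L) = 9.187 kΩ, so V_A = 28.3 × 9.187/27.19 = 9.563 V.
Then V_B = V_A × (R3‖R_L)/(R2 + R3‖R_L) = 9.563 × 8.187/9.187 = 8.52 V.

V ≈ 8.52 V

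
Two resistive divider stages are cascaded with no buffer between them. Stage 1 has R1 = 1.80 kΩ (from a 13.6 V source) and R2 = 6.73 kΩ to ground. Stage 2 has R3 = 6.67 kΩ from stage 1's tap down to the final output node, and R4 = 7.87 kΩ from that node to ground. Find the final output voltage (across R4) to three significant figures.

Stage 2 presents R3+R4 = 14.54 kΩ as a load on stage 1's tap.
Stage 1's lower leg becomes R2‖(R3+R4) = 4.601 kΩ, so V_mid = 13.6 × 4.601/6.401 = 9.775 V.
Stage 2 is itself unloaded: V_out = V_mid × R4/(R3+R4) = 9.775 × 7.87/14.54 = 5.29 V.

V_out ≈ 5.29 V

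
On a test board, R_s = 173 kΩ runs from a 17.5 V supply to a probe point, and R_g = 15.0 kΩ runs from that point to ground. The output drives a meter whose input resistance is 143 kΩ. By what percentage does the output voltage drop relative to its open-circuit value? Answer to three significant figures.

The divider's output (Thévenin) resistance is R_s‖R_g = 13.80 kΩ.
Fractional drop under load = R_th/(R_th + R_L) = 13.80 / (13.80 + 143) = 0.08803.
So the output falls by 8.80 %.

8.80 %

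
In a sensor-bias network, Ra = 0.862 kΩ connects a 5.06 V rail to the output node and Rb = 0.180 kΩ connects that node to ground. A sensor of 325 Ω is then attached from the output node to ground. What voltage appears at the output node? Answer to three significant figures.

The load sits in parallel with Rb: Rb‖R_L = (180 × 325) / (180 + 325) = 115.8 Ω.
V_out = 5.06 × 115.8 / (862 + 115.8) = 5.06 × 115.8/977.8 = 0.599 V.

V_out ≈ 0.599 V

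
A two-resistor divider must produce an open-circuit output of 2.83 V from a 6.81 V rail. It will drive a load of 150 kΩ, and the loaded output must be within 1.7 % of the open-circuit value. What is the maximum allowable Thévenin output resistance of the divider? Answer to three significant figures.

Loading drop = R_th/(R_th + R_L) ≤ 0.0170, so R_th ≤ R_L · ε/(1−ε) = 150 kΩ × 0.0170/0.9830 = 2.59 kΩ.
(Any R1, R2 with R2/(R1+R2) = 0.416 and R1‖R2 ≤ 2.59 kΩ will meet the spec.)

R_th ≤ 2.59 kΩ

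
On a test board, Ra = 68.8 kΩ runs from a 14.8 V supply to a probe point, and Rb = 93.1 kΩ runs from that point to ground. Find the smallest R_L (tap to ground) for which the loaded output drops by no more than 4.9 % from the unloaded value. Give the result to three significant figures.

R_L(min) ≈ 768 kΩ

Output resistance R_th = Ra‖Rb = (68.8 × 93.1)/161.9 = 39.56 kΩ.
The fractional drop is R_th/(R_th + R_L); requiring this ≤ 0.0490 gives R_L ≥ R_th(1/0.0490 − 1) = 39.56 × 19.41 = 768 kΩ.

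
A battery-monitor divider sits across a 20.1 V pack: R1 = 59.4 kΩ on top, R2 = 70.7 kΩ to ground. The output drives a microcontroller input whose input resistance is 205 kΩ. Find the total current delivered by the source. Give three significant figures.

I ≈ 0.180 mA

R2‖R_L = 52.57 kΩ, so the source sees R1 + R2‖R_L = 112.0 kΩ.
I = 20.1 V / 112.0 kΩ = 0.180 mA.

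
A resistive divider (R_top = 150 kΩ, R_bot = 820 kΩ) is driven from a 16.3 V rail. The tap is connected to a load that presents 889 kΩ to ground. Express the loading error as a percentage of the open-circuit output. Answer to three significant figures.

12.5 %

The divider's output (Thévenin) resistance is R_top‖R_bot = 126.8 kΩ.
Fractional drop under load = R_th/(R_th + R_L) = 126.8 / (126.8 + 889) = 0.1248.
So the output falls by 12.5 %.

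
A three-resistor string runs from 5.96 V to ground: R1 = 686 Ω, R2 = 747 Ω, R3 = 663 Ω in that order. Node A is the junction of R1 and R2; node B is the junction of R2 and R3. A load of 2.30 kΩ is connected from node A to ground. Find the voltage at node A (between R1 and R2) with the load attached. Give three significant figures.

Below node A the series string R2+R3 = 1410 Ω sits in parallel with the 2300 Ω load: 874.1 Ω.
V_A = 5.96 × 874.1/(686 + 874.1) = 3.34 V.

V ≈ 3.34 V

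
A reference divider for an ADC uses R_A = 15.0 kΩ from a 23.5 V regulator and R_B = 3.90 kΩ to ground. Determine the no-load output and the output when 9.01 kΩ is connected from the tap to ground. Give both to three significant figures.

Unloaded: 4.85 V; loaded: 3.61 V

Open-circuit: V = 23.5 × 3.90/(15.0 + 3.90) = 4.85 V.
With the load, R_B becomes R_B‖R_L = 2.722 kΩ, so V = 23.5 × 2.722/17.72 = 3.61 V.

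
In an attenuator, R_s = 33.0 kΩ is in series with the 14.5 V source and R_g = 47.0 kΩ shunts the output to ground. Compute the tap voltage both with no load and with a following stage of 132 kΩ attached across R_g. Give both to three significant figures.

Open-circuit: V = 14.5 × 47.0/(33.0 + 47.0) = 8.52 V.
With the load, R_g becomes R_g‖R_L = 34.66 kΩ, so V = 14.5 × 34.66/67.66 = 7.43 V.

Unloaded: 8.52 V; loaded: 7.43 V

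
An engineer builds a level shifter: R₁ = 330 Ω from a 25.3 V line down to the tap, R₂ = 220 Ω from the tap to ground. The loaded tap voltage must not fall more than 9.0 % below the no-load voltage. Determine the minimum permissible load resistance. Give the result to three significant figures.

R_L(min) ≈ 1.33 kΩ

Output resistance R_th = R₁‖R₂ = (330 × 220)/550.0 = 132.0 Ω.
The fractional drop is R_th/(R_th + R_L); requiring this ≤ 0.0900 gives R_L ≥ R_th(1/0.0900 − 1) = 132.0 × 10.11 = 1.33 kΩ.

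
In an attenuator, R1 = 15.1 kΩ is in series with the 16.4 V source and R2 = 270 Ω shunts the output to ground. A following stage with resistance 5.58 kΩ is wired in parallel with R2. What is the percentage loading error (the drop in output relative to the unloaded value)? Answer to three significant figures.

The divider's output (Thévenin) resistance is R1‖R2 = 265.3 Ω.
Fractional drop under load = R_th/(R_th + R_L) = 265.3 / (265.3 + 5580) = 0.04538.
So the output falls by 4.54 %.

4.54 %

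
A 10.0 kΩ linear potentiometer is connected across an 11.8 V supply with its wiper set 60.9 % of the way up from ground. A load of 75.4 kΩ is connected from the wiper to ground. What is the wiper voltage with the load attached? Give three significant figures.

V ≈ 6.97 V

The wiper splits the pot into (1−α)R = 3.910 kΩ above and αR = 6.090 kΩ below.
Lower section ‖ load = 5.635 kΩ.
V_wiper = 11.8 × 5.635/(3.910 + 5.635) = 6.97 V.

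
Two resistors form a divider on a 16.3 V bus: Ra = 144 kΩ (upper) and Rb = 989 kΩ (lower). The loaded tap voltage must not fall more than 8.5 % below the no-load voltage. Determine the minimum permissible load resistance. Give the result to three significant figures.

R_L(min) ≈ 1.35 MΩ

Output resistance R_th = Ra‖Rb = (144 × 989)/1133 = 125.7 kΩ.
The fractional drop is R_th/(R_th + R_L); requiring this ≤ 0.0850 gives R_L ≥ R_th(1/0.0850 − 1) = 125.7 × 10.76 = 1.35 MΩ.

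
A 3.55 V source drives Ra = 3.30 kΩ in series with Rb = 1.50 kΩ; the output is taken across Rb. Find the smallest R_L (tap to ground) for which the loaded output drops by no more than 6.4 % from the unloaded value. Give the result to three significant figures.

Output resistance R_th = Ra‖Rb = (3.30 × 1.50)/4.800 = 1.031 kΩ.
The fractional drop is R_th/(R_th + R_L); requiring this ≤ 0.0640 gives R_L ≥ R_th(1/0.0640 − 1) = 1.031 × 14.62 = 15.1 kΩ.

R_L(min) ≈ 15.1 kΩ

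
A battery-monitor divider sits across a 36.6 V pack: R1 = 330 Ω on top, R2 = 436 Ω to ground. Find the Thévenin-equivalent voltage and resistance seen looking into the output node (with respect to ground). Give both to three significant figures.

V_th = 20.8 V, R_th = 188 Ω

V_th is the open-circuit tap voltage: 36.6 × 436/(330 + 436) = 20.8 V.
With the supply zeroed, R1 and R2 appear in parallel from the tap: R_th = R1‖R2 = (330 × 436)/766.0 = 188 Ω.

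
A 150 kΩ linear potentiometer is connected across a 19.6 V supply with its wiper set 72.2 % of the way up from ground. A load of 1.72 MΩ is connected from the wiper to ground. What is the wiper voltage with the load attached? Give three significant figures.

V ≈ 13.9 V

The wiper splits the pot into (1−α)R = 41.70 kΩ above and αR = 108.3 kΩ below.
Lower section ‖ load = 101.9 kΩ.
V_wiper = 19.6 × 101.9/(41.70 + 101.9) = 13.9 V.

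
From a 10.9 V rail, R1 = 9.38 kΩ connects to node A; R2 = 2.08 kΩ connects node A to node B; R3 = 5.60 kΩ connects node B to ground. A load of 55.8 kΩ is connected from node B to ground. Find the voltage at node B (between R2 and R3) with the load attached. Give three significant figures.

V ≈ 3.35 V

At node B, R3 is in parallel with the load: R3‖R_L = 5.089 kΩ.
Below node A the resistance is R2 + (R3‖R_L) = 7.169 kΩ, so V_A = 10.9 × 7.169/16.55 = 4.722 V.
Then V_B = V_A × (R3‖R_L)/(R2 + R3‖R_L) = 4.722 × 5.089/7.169 = 3.35 V.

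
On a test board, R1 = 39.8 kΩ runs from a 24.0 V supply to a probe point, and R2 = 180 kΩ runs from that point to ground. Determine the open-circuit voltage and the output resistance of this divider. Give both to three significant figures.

V_th is the open-circuit tap voltage: 24.0 × 180/(39.8 + 180) = 19.7 V.
With the supply zeroed, R1 and R2 appear in parallel from the tap: R_th = R1‖R2 = (39.8 × 180)/219.8 = 32.6 kΩ.

V_th = 19.7 V, R_th = 32.6 kΩ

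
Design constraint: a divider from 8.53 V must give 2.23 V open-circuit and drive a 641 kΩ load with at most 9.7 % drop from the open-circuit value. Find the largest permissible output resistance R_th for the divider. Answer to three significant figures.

Loading drop = R_th/(R_th + R_L) ≤ 0.0970, so R_th ≤ R_L · ε/(1−ε) = 641 kΩ × 0.0970/0.9030 = 68.9 kΩ.

R_th ≤ 68.9 kΩ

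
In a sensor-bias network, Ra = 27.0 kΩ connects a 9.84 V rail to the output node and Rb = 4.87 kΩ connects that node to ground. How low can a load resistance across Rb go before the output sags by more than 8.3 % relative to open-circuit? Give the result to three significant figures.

R_L(min) ≈ 45.6 kΩ

Output resistance R_th = Ra‖Rb = (27.0 × 4.87)/31.87 = 4.126 kΩ.
The fractional drop is R_th/(R_th + R_L); requiring this ≤ 0.0830 gives R_L ≥ R_th(1/0.0830 − 1) = 4.126 × 11.05 = 45.6 kΩ.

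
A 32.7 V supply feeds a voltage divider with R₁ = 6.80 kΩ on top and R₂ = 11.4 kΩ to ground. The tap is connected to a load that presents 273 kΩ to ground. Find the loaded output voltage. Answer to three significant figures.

The load sits in parallel with R₂: R₂‖R_L = (11.4 × 273) / (11.4 + 273) = 10.94 kΩ.
V_out = 32.7 × 10.94 / (6.80 + 10.94) = 32.7 × 10.94/17.74 = 20.2 V.
(Unloaded it would have been 20.5 V.)

V_out ≈ 20.2 V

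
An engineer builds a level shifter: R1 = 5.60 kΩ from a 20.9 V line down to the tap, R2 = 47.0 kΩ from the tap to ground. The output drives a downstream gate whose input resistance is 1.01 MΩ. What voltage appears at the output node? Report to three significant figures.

V_out ≈ 18.6 V

The load sits in parallel with R2: R2‖R_L = (47.0 × 1010) / (47.0 + 1010) = 44.91 kΩ.
V_out = 20.9 × 44.91 / (5.60 + 44.91) = 20.9 × 44.91/50.51 = 18.6 V.
(Unloaded it would have been 18.7 V.)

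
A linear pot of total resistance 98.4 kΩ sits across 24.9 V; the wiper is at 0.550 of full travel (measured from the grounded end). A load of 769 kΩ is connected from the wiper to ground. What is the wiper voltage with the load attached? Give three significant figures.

V ≈ 13.3 V

The wiper splits the pot into (1−α)R = 44.28 kΩ above and αR = 54.12 kΩ below.
Lower section ‖ load = 50.56 kΩ.
V_wiper = 24.9 × 50.56/(44.28 + 50.56) = 13.3 V.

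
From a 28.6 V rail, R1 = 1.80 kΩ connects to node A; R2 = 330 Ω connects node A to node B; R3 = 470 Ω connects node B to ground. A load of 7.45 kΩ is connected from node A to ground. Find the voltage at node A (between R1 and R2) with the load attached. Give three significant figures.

Below node A the series string R2+R3 = 800.0 Ω sits in parallel with the 7450 Ω load: 722.4 Ω.
V_A = 28.6 × 722.4/(1800 + 722.4) = 8.19 V.

V ≈ 8.19 V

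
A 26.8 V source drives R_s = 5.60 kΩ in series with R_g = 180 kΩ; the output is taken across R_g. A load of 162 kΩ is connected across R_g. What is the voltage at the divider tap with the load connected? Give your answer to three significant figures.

V_out ≈ 25.1 V

The load sits in parallel with R_g: R_g‖R_L = (180 × 162) / (180 + 162) = 85.26 kΩ.
V_out = 26.8 × 85.26 / (5.60 + 85.26) = 26.8 × 85.26/90.86 = 25.1 V.
(Unloaded it would have been 26.0 V.)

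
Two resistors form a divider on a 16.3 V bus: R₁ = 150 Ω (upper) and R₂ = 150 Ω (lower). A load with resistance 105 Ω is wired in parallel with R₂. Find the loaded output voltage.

V_out ≈ 4.75 V

The load sits in parallel with R₂: R₂‖R_L = (150 × 105) / (150 + 105) = 61.76 Ω.
V_out = 16.3 × 61.76 / (150 + 61.76) = 16.3 × 61.76/211.8 = 4.75 V.
(Unloaded it would have been 8.15 V.)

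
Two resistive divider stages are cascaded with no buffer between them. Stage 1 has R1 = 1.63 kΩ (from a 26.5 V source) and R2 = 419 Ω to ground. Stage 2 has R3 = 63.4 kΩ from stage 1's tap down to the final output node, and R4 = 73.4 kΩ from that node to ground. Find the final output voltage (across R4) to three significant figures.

Stage 2 presents R3+R4 = 136800 Ω as a load on stage 1's tap.
Stage 1's lower leg becomes R2‖(R3+R4) = 417.7 Ω, so V_mid = 26.5 × 417.7/2048 = 5.406 V.
Stage 2 is itself unloaded: V_out = V_mid × R4/(R3+R4) = 5.406 × 73400/136800 = 2.90 V.

V_out ≈ 2.90 V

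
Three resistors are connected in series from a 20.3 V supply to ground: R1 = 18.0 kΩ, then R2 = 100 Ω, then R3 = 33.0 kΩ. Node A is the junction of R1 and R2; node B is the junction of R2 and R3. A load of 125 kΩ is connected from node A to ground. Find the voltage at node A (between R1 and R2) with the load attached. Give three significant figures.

Below node A the series string R2+R3 = 33100 Ω sits in parallel with the 125000 Ω load: 26170 Ω.
V_A = 20.3 × 26170/(18000 + 26170) = 12.0 V.

V ≈ 12.0 V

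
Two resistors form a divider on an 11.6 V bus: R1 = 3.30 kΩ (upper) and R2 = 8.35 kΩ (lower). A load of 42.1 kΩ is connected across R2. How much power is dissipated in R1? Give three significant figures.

Total resistance from the source is R1 + (R2‖R_L) = 10.27 kΩ, so I = 11.6/10.27 kΩ = 1.130 mA.
P = I²·R1 = (1.130 mA)² × 3.30 kΩ = 4.21 mW.

P ≈ 4.21 mW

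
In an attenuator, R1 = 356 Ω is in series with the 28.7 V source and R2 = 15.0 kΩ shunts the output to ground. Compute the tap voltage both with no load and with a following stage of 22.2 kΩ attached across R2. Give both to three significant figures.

Unloaded: 28.0 V; loaded: 27.6 V

Open-circuit: V = 28.7 × 15000/(356 + 15000) = 28.0 V.
With the load, R2 becomes R2‖R_L = 8952 Ω, so V = 28.7 × 8952/9308 = 27.6 V.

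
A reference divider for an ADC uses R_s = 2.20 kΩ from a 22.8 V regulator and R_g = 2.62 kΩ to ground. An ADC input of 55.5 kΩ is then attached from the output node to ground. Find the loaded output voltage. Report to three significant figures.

The load sits in parallel with R_g: R_g‖R_L = (2.62 × 55.5) / (2.62 + 55.5) = 2.502 kΩ.
V_out = 22.8 × 2.502 / (2.20 + 2.502) = 22.8 × 2.502/4.702 = 12.1 V.

V_out ≈ 12.1 V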